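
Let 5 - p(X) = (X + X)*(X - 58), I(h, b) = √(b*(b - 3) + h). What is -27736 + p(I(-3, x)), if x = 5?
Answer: -27745 + 116*√7 ≈ -27438.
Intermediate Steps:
I(h, b) = √(h + b*(-3 + b)) (I(h, b) = √(b*(-3 + b) + h) = √(h + b*(-3 + b)))
p(X) = 5 - 2*X*(-58 + X) (p(X) = 5 - (X + X)*(X - 58) = 5 - 2*X*(-58 + X))
-27736 + p(I(-3, x)) = -27736 + (5 - 2*(√(-3 + 5² - 3*5))² + 116*√(-3 + 5² - 3*5)) = -27736 + (5 - 2*(√(-3 + 25 - 15))² + 116*√(-3 + 25 - 15)) = -27736 + (5 - 2*(√7)² + 116*√7) = -27736 + (5 - 2*7 + 116*√7) = -27736 + (5 - 14 + 116*√7) = -27736 + (-9 + 116*√7) = -27745 + 116*√7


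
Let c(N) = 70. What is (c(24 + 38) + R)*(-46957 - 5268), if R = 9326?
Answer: -490706100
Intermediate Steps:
(c(24 + 38) + R)*(-46957 - 5268) = (70 + 9326)*(-46957 - 5268) = 9396*(-52225) = -490706100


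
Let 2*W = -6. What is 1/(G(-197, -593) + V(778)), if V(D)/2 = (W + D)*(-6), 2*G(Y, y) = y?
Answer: -2/19193 ≈ -0.00010420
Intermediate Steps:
W = -3 (W = (½)*(-6) = -3)
G(Y, y) = y/2
V(D) = 36 - 12*D (V(D) = 2*((-3 + D)*(-6)) = 2*(18 - 6*D) = 36 - 12*D)
1/(G(-197, -593) + V(778)) = 1/((½)*(-593) + (36 - 12*778)) = 1/(-593/2 + (36 - 9336)) = 1/(-593/2 - 9300) = 1/(-19193/2) = -2/19193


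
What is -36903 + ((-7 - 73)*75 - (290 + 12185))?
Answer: -55378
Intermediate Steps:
-36903 + ((-7 - 73)*75 - (290 + 12185)) = -36903 + (-80*75 - 1*12475) = -36903 + (-6000 - 12475) = -36903 - 18475 = -55378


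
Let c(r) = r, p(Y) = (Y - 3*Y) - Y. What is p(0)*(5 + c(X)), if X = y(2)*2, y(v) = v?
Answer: 0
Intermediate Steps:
p(Y) = -3*Y (p(Y) = -2*Y - Y = -3*Y)
X = 4 (X = 2*2 = 4)
p(0)*(5 + c(X)) = (-3*0)*(5 + 4) = 0*9 = 0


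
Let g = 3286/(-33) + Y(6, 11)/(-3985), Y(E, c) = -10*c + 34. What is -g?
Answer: 13092202/131505 ≈ 99.557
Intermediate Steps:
Y(E, c) = 34 - 10*c
g = -13092202/131505 (g = 3286/(-33) + (34 - 10*11)/(-3985) = 3286*(-1/33) + (34 - 110)*(-1/3985) = -3286/33 - 76*(-1/3985) = -3286/33 + 76/3985 = -13092202/131505 ≈ -99.557)
-g = -1*(-13092202/131505) = 13092202/131505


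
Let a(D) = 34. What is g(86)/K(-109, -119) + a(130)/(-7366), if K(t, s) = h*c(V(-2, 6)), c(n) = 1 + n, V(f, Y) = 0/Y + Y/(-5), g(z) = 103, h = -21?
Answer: 1896388/77343 ≈ 24.519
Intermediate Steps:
V(f, Y) = -Y/5 (V(f, Y) = 0 + Y*(-⅕) = 0 - Y/5 = -Y/5)
K(t, s) = 21/5 (K(t, s) = -21*(1 - ⅕*6) = -21*(1 - 6/5) = -21*(-⅕) = 21/5)
g(86)/K(-109, -119) + a(130)/(-7366) = 103/(21/5) + 34/(-7366) = 103*(5/21) + 34*(-1/7366) = 515/21 - 17/3683 = 1896388/77343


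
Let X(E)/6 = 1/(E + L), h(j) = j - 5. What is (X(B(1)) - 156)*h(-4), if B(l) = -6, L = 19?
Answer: 18198/13 ≈ 1399.8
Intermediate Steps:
h(j) = -5 + j
X(E) = 6/(19 + E) (X(E) = 6/(E + 19) = 6/(19 + E))
(X(B(1)) - 156)*h(-4) = (6/(19 - 6) - 156)*(-5 - 4) = (6/13 - 156)*(-9) = -2022/13*(-9) = 18198/13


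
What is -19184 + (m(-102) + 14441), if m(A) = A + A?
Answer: -4947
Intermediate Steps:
m(A) = 2*A
-19184 + (m(-102) + 14441) = -19184 + (2*(-102) + 14441) = -19184 + (-204 + 14441) = -19184 + 14237 = -4947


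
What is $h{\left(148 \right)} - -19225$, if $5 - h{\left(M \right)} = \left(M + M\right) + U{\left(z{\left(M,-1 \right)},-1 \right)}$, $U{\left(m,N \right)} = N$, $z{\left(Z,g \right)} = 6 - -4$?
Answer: $18935$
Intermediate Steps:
$z{\left(Z,g \right)} = 10$ ($z{\left(Z,g \right)} = 6 + 4 = 10$)
$h{\left(M \right)} = 6 - 2 M$ ($h{\left(M \right)} = 5 - \left(\left(M + M\right) - 1\right) = 5 - \left(2 M - 1\right) = 5 - \left(-1 + 2 M\right) = 6 - 2 M$)
$h{\left(148 \right)} - -19225 = \left(6 - 296\right) - -19225 = \left(6 - 296\right) + 19225 = -290 + 19225 = 18935$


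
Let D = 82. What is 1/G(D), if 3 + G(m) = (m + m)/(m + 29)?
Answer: -111/169 ≈ -0.65681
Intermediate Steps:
G(m) = -3 + 2*m/(29 + m) (G(m) = -3 + (m + m)/(m + 29) = -3 + (2*m)/(29 + m) = -3 + 2*m/(29 + m))
1/G(D) = 1/((-87 - 1*82)/(29 + 82)) = 1/((-87 - 82)/111) = 1/((1/111)*(-169)) = 1/(-169/111) = -111/169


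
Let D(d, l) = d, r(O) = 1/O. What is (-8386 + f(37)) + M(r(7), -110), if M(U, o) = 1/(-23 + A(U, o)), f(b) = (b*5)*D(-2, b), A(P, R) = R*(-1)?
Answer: -761771/87 ≈ -8756.0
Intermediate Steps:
A(P, R) = -R
f(b) = -10*b (f(b) = (b*5)*(-2) = (5*b)*(-2) = -10*b)
M(U, o) = 1/(-23 - o)
(-8386 + f(37)) + M(r(7), -110) = (-8386 - 10*37) - 1/(23 - 110) = (-8386 - 370) - 1/(-87) = -8756 - 1*(-1/87) = -8756 + 1/87 = -761771/87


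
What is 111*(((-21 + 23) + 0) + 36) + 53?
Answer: 4271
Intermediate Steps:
111*(((-21 + 23) + 0) + 36) + 53 = 111*((2 + 0) + 36) + 53 = 111*(2 + 36) + 53 = 111*38 + 53 = 4218 + 53 = 4271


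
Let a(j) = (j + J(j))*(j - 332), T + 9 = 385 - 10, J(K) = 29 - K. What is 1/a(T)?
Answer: 1/986 ≈ 0.0010142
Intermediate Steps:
T = 366 (T = -9 + (385 - 10) = -9 + 375 = 366)
a(j) = -9628 + 29*j (a(j) = (j + (29 - j))*(j - 332) = 29*(-332 + j) = -9628 + 29*j)
1/a(T) = 1/(-9628 + 29*366) = 1/(-9628 + 10614) = 1/986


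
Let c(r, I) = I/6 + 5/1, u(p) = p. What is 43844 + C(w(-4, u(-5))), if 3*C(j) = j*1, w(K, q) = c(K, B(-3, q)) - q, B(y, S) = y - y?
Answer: 131542/3 ≈ 43847.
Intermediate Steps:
B(y, S) = 0
c(r, I) = 5 + I/6 (c(r, I) = I*(⅙) + 5*1 = I/6 + 5 = 5 + I/6)
w(K, q) = 5 - q (w(K, q) = (5 + (⅙)*0) - q = (5 + 0) - q = 5 - q)
C(j) = j/3 (C(j) = (j*1)/3 = j/3)
43844 + C(w(-4, u(-5))) = 43844 + (5 - 1*(-5))/3 = 43844 + (5 + 5)/3 = 43844 + (⅓)*10 = 43844 + 10/3 = 131542/3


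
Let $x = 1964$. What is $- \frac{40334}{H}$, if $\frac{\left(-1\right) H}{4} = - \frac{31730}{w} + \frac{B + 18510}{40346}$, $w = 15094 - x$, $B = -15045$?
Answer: $- \frac{534166333883}{123468313} \approx -4326.3$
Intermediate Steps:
$w = 13130$ ($w = 15094 - 1964 = 13130$)
$H = \frac{246936626}{26487149}$ ($H = - 4 \left(- \frac{31730}{13130} + \frac{-15045 + 18510}{40346}\right) = - 4 \left(\left(-31730\right) \frac{1}{13130} + 3465 \cdot \frac{1}{40346}\right) = - 4 \left(- \frac{3173}{1313} + \frac{3465}{40346}\right) = \left(-4\right) \left(- \frac{123468313}{52974298}\right) = \frac{246936626}{26487149} \approx 9.3229$)
$- \frac{40334}{H} = - \frac{40334}{\frac{246936626}{26487149}} = \left(-40334\right) \frac{26487149}{246936626} = - \frac{534166333883}{123468313}$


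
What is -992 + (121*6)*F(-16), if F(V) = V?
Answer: -12608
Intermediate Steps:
-992 + (121*6)*F(-16) = -992 + (121*6)*(-16) = -992 + 726*(-16) = -992 - 11616 = -12608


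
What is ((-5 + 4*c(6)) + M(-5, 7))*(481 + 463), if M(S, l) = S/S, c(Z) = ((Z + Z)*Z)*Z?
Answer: 1627456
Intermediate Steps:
c(Z) = 2*Z³ (c(Z) = ((2*Z)*Z)*Z = (2*Z²)*Z = 2*Z³)
M(S, l) = 1
((-5 + 4*c(6)) + M(-5, 7))*(481 + 463) = ((-5 + 4*(2*6³)) + 1)*(481 + 463) = ((-5 + 4*(2*216)) + 1)*944 = ((-5 + 4*432) + 1)*944 = ((-5 + 1728) + 1)*944 = (1723 + 1)*944 = 1724*944 = 1627456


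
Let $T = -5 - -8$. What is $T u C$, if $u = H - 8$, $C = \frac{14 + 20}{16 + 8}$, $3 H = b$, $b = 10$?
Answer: $- \frac{119}{6} \approx -19.833$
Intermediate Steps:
$H = \frac{10}{3}$ ($H = \frac{1}{3} \cdot 10 = \frac{10}{3} \approx 3.3333$)
$T = 3$ ($T = -5 + 8 = 3$)
$C = \frac{17}{12}$ ($C = \frac{34}{24} = 34 \cdot \frac{1}{24} = \frac{17}{12} \approx 1.4167$)
$u = - \frac{14}{3}$ ($u = \frac{10}{3} - 8 = - \frac{14}{3} \approx -4.6667$)
$T u C = 3 \left(- \frac{14}{3}\right) \frac{17}{12} = \left(-14\right) \frac{17}{12} = - \frac{119}{6}$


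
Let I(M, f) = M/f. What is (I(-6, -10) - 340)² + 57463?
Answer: 4316384/25 ≈ 1.7266e+5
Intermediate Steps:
(I(-6, -10) - 340)² + 57463 = (-6/(-10) - 340)² + 57463 = (-6*(-⅒) - 340)² + 57463 = (⅗ - 340)² + 57463 = (-1697/5)² + 57463 = 2879809/25 + 57463 = 4316384/25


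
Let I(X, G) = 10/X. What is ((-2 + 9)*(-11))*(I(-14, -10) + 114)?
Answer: -8723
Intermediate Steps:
((-2 + 9)*(-11))*(I(-14, -10) + 114) = ((-2 + 9)*(-11))*(10/(-14) + 114) = (7*(-11))*(10*(-1/14) + 114) = -77*(-5/7 + 114) = -77*793/7 = -8723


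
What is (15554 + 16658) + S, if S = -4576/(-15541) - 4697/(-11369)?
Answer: 5691522501969/176685629 ≈ 32213.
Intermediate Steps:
S = 125020621/176685629 (S = -4576*(-1/15541) - 4697*(-1/11369) = 4576/15541 + 4697/11369 = 125020621/176685629 ≈ 0.70759)
(15554 + 16658) + S = (15554 + 16658) + 125020621/176685629 = 32212 + 125020621/176685629 = 5691522501969/176685629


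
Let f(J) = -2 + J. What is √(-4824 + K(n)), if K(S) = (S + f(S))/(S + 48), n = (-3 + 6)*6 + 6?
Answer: 19*I*√481/6 ≈ 69.45*I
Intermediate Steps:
n = 24 (n = 3*6 + 6 = 18 + 6 = 24)
K(S) = (-2 + 2*S)/(48 + S) (K(S) = (S + (-2 + S))/(S + 48) = (-2 + 2*S)/(48 + S))
√(-4824 + K(n)) = √(-4824 + 2*(-1 + 24)/(48 + 24)) = √(-4824 + 2*23/72) = √(-4824 + 2*(1/72)*23) = √(-4824 + 23/36) = √(-173641/36) = 19*I*√481/6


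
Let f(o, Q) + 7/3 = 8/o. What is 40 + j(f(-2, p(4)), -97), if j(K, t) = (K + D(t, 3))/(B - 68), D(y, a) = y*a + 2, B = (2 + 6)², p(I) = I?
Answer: 683/6 ≈ 113.83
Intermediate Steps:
B = 64 (B = 8² = 64)
D(y, a) = 2 + a*y (D(y, a) = a*y + 2 = 2 + a*y)
f(o, Q) = -7/3 + 8/o
j(K, t) = -½ - 3*t/4 - K/4 (j(K, t) = (K + (2 + 3*t))/(64 - 68) = (2 + K + 3*t)/(-4) = (2 + K + 3*t)*(-¼) = -½ - 3*t/4 - K/4)
40 + j(f(-2, p(4)), -97) = 40 + (-½ - ¾*(-97) - (-7/3 + 8/(-2))/4) = 40 + (-½ + 291/4 - (-7/3 + 8*(-½))/4) = 40 + (-½ + 291/4 - (-7/3 - 4)/4) = 40 + (-½ + 291/4 - ¼*(-19/3)) = 40 + (-½ + 291/4 + 19/12) = 40 + 443/6 = 683/6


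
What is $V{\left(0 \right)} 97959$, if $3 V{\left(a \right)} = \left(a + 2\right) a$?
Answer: $0$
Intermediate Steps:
$V{\left(a \right)} = \frac{a \left(2 + a\right)}{3}$ ($V{\left(a \right)} = \frac{\left(a + 2\right) a}{3} = \frac{\left(2 + a\right) a}{3} = \frac{a \left(2 + a\right)}{3}$)
$V{\left(0 \right)} 97959 = \frac{1}{3} \cdot 0 \left(2 + 0\right) 97959 = \frac{1}{3} \cdot 0 \cdot 2 \cdot 97959 = 0 \cdot 97959 = 0$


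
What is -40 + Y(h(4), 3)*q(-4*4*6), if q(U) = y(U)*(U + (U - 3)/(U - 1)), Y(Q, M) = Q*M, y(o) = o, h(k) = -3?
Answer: -7963912/97 ≈ -82102.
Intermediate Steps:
Y(Q, M) = M*Q
q(U) = U*(U + (-3 + U)/(-1 + U)) (q(U) = U*(U + (U - 3)/(U - 1)) = U*(U + (-3 + U)/(-1 + U)))
-40 + Y(h(4), 3)*q(-4*4*6) = -40 + (3*(-3))*((-4*4*6)*(-3 + (-4*4*6)²)/(-1 - 4*4*6)) = -40 - 9*(-16*6)*(-3 + (-16*6)²)/(-1 - 16*6) = -40 - (-864)*(-3 + (-96)²)/(-1 - 96) = -40 - (-864)*(-3 + 9216)/(-97) = -40 - (-864)*(-1)*9213/97 = -40 - 9*884448/97 = -40 - 7960032/97 = -7963912/97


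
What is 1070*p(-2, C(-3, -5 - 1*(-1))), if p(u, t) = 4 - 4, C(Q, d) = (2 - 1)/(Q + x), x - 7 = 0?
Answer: 0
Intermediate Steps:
x = 7 (x = 7 + 0 = 7)
C(Q, d) = 1/(7 + Q) (C(Q, d) = (2 - 1)/(Q + 7) = 1/(7 + Q))
p(u, t) = 0
1070*p(-2, C(-3, -5 - 1*(-1))) = 1070*0 = 0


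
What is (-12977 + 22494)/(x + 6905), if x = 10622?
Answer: 9517/17527 ≈ 0.54299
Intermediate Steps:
(-12977 + 22494)/(x + 6905) = (-12977 + 22494)/(10622 + 6905) = 9517/17527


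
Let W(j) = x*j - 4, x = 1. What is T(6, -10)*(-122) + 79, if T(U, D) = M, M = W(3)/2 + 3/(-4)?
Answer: 463/2 ≈ 231.50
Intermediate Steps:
W(j) = -4 + j (W(j) = 1*j - 4 = j - 4 = -4 + j)
M = -5/4 (M = (-4 + 3)/2 + 3/(-4) = -1*½ + 3*(-¼) = -½ - ¾ = -5/4 ≈ -1.2500)
T(U, D) = -5/4
T(6, -10)*(-122) + 79 = -5/4*(-122) + 79 = 305/2 + 79 = 463/2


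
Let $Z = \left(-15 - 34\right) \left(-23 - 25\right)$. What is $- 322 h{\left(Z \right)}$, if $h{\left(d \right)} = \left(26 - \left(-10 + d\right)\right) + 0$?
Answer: $745752$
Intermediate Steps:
$Z = 2352$ ($Z = \left(-49\right) \left(-48\right) = 2352$)
$h{\left(d \right)} = 36 - d$ ($h{\left(d \right)} = \left(36 - d\right) + 0 = 36 - d$)
$- 322 h{\left(Z \right)} = - 322 \left(36 - 2352\right) = \left(-322\right) \left(-2316\right) = 745752$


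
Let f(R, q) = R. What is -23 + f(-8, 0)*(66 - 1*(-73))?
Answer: -1135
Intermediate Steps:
-23 + f(-8, 0)*(66 - 1*(-73)) = -23 - 8*(66 - 1*(-73)) = -23 - 8*(66 + 73) = -23 - 8*139 = -23 - 1112 = -1135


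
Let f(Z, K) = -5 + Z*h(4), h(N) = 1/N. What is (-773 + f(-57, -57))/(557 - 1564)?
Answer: 3169/4028 ≈ 0.78674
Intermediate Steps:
h(N) = 1/N
f(Z, K) = -5 + Z/4
(-773 + f(-57, -57))/(557 - 1564) = (-773 + (-5 + (1/4)*(-57)))/(557 - 1564) = (-773 + (-5 - 57/4))/(-1007) = (-773 - 77/4)*(-1/1007) = -3169/4*(-1/1007) = 3169/4028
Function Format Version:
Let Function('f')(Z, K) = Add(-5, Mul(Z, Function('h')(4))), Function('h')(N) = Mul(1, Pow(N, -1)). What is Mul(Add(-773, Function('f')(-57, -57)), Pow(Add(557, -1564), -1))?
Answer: Rational(3169, 4028) ≈ 0.78674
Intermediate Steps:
Function('h')(N) = Pow(N, -1)
Function('f')(Z, K) = Add(-5, Mul(Rational(1, 4), Z)) (Function('f')(Z, K) = Add(-5, Mul(Z, Pow(4, -1))) = Add(-5, Mul(Z, Rational(1, 4))) = Add(-5, Mul(Rational(1, 4), Z)))
Mul(Add(-773, Function('f')(-57, -57)), Pow(Add(557, -1564), -1)) = Mul(Add(-773, Add(-5, Mul(Rational(1, 4), -57))), Pow(Add(557, -1564), -1)) = Mul(Add(-773, Add(-5, Rational(-57, 4))), Pow(-1007, -1)) = Mul(Add(-773, Rational(-77, 4)), Rational(-1, 1007)) = Mul(Rational(-3169, 4), Rational(-1, 1007)) = Rational(3169, 4028)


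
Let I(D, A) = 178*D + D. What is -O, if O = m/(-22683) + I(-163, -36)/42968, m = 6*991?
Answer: 305769873/324881048 ≈ 0.94117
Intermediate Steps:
m = 5946
I(D, A) = 179*D
O = -305769873/324881048 (O = 5946/(-22683) + (179*(-163))/42968 = 5946*(-1/22683) - 29177*1/42968 = -1982/7561 - 29177/42968 = -305769873/324881048 ≈ -0.94117)
-O = -1*(-305769873/324881048) = 305769873/324881048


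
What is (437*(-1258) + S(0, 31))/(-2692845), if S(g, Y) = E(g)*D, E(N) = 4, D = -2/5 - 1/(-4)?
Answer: 2748733/13464225 ≈ 0.20415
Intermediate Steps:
D = -3/20 (D = -2*⅕ - 1*(-¼) = -⅖ + ¼ = -3/20 ≈ -0.15000)
S(g, Y) = -⅗ (S(g, Y) = 4*(-3/20) = -⅗)
(437*(-1258) + S(0, 31))/(-2692845) = (437*(-1258) - ⅗)/(-2692845) = (-549746 - ⅗)*(-1/2692845) = -2748733/5*(-1/2692845) = 2748733/13464225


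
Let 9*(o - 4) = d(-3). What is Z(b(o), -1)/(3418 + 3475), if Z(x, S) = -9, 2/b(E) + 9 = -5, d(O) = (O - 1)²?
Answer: -9/6893 ≈ -0.0013057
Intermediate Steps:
d(O) = (-1 + O)²
o = 52/9 (o = 4 + (-1 - 3)²/9 = 4 + (⅑)*(-4)² = 4 + (⅑)*16 = 4 + 16/9 = 52/9 ≈ 5.7778)
b(E) = -⅐ (b(E) = 2/(-9 - 5) = 2/(-14) = 2*(-1/14) = -⅐)
Z(b(o), -1)/(3418 + 3475) = -9/(3418 + 3475) = -9/6893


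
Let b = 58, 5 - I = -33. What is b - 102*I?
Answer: -3818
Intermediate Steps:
I = 38 (I = 5 - 1*(-33) = 5 + 33 = 38)
b - 102*I = 58 - 102*38 = 58 - 3876 = -3818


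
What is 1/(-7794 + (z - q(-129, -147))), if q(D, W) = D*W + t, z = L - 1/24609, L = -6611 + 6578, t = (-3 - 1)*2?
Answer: -24609/659078239 ≈ -3.7339e-5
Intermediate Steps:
t = -8 (t = -4*2 = -8)
L = -33
z = -812098/24609 (z = -33 - 1/24609 = -812098/24609 ≈ -33.000)
q(D, W) = -8 + D*W (q(D, W) = D*W - 8 = -8 + D*W)
1/(-7794 + (z - q(-129, -147))) = 1/(-7794 + (-812098/24609 - (-8 - 129*(-147)))) = 1/(-7794 + (-812098/24609 - (-8 + 18963))) = 1/(-7794 + (-812098/24609 - 1*18955)) = 1/(-7794 + (-812098/24609 - 18955)) = 1/(-7794 - 467275693/24609) = 1/(-659078239/24609) = -24609/659078239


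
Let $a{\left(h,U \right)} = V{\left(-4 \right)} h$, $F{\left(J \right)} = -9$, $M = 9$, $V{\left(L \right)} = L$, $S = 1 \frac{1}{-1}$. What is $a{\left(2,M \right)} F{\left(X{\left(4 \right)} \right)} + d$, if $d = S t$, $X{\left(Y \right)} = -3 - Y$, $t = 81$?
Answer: $-9$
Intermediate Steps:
$S = -1$ ($S = 1 \left(-1\right) = -1$)
$a{\left(h,U \right)} = - 4 h$
$d = -81$ ($d = \left(-1\right) 81 = -81$)
$a{\left(2,M \right)} F{\left(X{\left(4 \right)} \right)} + d = \left(-4\right) 2 \left(-9\right) - 81 = \left(-8\right) \left(-9\right) - 81 = 72 - 81 = -9$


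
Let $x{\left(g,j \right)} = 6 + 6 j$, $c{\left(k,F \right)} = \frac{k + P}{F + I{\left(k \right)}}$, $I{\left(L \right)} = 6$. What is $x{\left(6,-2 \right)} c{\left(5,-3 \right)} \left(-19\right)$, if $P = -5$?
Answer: $0$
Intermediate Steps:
$c{\left(k,F \right)} = \frac{-5 + k}{6 + F}$ ($c{\left(k,F \right)} = \frac{k - 5}{F + 6} = \frac{-5 + k}{6 + F}$)
$x{\left(6,-2 \right)} c{\left(5,-3 \right)} \left(-19\right) = \left(6 + 6 \left(-2\right)\right) \frac{-5 + 5}{6 - 3} \left(-19\right) = \left(6 - 12\right) \frac{1}{3} \cdot 0 \left(-19\right) = - 6 \cdot \frac{1}{3} \cdot 0 \left(-19\right) = \left(-6\right) 0 \left(-19\right) = 0 \left(-19\right) = 0$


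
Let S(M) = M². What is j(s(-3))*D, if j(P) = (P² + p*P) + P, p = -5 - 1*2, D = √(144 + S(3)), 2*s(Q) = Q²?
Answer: -81*√17/4 ≈ -83.493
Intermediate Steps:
s(Q) = Q²/2
D = 3*√17 (D = √(144 + 3²) = √(144 + 9) = √153 = 3*√17 ≈ 12.369)
p = -7 (p = -5 - 2 = -7)
j(P) = P² - 6*P (j(P) = (P² - 7*P) + P = P² - 6*P)
j(s(-3))*D = (((½)*(-3)²)*(-6 + (½)*(-3)²))*(3*√17) = (((½)*9)*(-6 + (½)*9))*(3*√17) = (9*(-6 + 9/2)/2)*(3*√17) = ((9/2)*(-3/2))*(3*√17) = -81*√17/4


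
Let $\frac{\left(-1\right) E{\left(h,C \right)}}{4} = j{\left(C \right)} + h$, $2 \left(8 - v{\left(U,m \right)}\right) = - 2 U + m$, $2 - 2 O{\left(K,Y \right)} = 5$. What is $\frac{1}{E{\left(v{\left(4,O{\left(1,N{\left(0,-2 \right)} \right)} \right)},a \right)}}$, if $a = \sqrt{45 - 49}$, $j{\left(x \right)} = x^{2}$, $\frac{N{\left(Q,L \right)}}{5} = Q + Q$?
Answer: $- \frac{1}{35} \approx -0.028571$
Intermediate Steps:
$N{\left(Q,L \right)} = 10 Q$ ($N{\left(Q,L \right)} = 5 \left(Q + Q\right) = 5 \cdot 2 Q = 10 Q$)
$O{\left(K,Y \right)} = - \frac{3}{2}$ ($O{\left(K,Y \right)} = 1 - \frac{5}{2} = - \frac{3}{2}$)
$v{\left(U,m \right)} = 8 + U - \frac{m}{2}$ ($v{\left(U,m \right)} = 8 - \frac{- 2 U + m}{2} = 8 - \frac{m - 2 U}{2} = 8 + \left(U - \frac{m}{2}\right) = 8 + U - \frac{m}{2}$)
$a = 2 i$ ($a = \sqrt{-4} = 2 i \approx 2.0 i$)
$E{\left(h,C \right)} = - 4 h - 4 C^{2}$ ($E{\left(h,C \right)} = - 4 \left(C^{2} + h\right) = - 4 \left(h + C^{2}\right) = - 4 h - 4 C^{2}$)
$\frac{1}{E{\left(v{\left(4,O{\left(1,N{\left(0,-2 \right)} \right)} \right)},a \right)}} = \frac{1}{- 4 \left(8 + 4 - - \frac{3}{4}\right) - 4 \left(2 i\right)^{2}} = \frac{1}{- 4 \left(8 + 4 + \frac{3}{4}\right) - -16} = \frac{1}{\left(-4\right) \frac{51}{4} + 16} = \frac{1}{-51 + 16} = \frac{1}{-35} = - \frac{1}{35}$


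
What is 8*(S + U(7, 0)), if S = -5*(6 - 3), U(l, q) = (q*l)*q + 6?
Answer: -72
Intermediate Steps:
U(l, q) = 6 + l*q² (U(l, q) = (l*q)*q + 6 = l*q² + 6 = 6 + l*q²)
S = -15 (S = -5*3 = -15)
8*(S + U(7, 0)) = 8*(-15 + (6 + 7*0²)) = 8*(-15 + (6 + 7*0)) = 8*(-15 + (6 + 0)) = 8*(-15 + 6) = 8*(-9) = -72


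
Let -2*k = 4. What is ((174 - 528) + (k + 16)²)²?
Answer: 24964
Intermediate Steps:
k = -2 (k = -½*4 = -2)
((174 - 528) + (k + 16)²)² = ((174 - 528) + (-2 + 16)²)² = (-354 + 14²)² = (-354 + 196)² = (-158)² = 24964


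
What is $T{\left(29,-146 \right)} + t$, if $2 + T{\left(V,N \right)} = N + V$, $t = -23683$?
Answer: $-23802$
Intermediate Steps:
$T{\left(V,N \right)} = -2 + N + V$ ($T{\left(V,N \right)} = -2 + \left(N + V\right) = -2 + N + V$)
$T{\left(29,-146 \right)} + t = \left(-2 - 146 + 29\right) - 23683 = -119 - 23683 = -23802$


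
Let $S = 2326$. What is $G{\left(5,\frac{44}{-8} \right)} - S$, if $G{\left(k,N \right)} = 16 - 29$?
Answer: $-2339$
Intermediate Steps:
$G{\left(k,N \right)} = -13$ ($G{\left(k,N \right)} = 16 - 29 = -13$)
$G{\left(5,\frac{44}{-8} \right)} - S = -13 - 2326 = -2339$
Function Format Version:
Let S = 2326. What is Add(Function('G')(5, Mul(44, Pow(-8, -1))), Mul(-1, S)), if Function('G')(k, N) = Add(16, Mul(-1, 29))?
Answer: -2339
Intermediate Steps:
Function('G')(k, N) = -13 (Function('G')(k, N) = Add(16, -29) = -13)
Add(Function('G')(5, Mul(44, Pow(-8, -1))), Mul(-1, S)) = Add(-13, Mul(-1, 2326)) = Add(-13, -2326) = -2339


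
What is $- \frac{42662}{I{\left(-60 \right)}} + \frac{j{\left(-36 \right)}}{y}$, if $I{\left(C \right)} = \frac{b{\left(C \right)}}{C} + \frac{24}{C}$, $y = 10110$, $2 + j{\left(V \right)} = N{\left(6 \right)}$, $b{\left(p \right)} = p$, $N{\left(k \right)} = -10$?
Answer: $- \frac{359427356}{5055} \approx -71103.0$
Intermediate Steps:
$j{\left(V \right)} = -12$ ($j{\left(V \right)} = -2 - 10 = -12$)
$I{\left(C \right)} = 1 + \frac{24}{C}$ ($I{\left(C \right)} = \frac{C}{C} + \frac{24}{C} = 1 + \frac{24}{C}$)
$- \frac{42662}{I{\left(-60 \right)}} + \frac{j{\left(-36 \right)}}{y} = - \frac{42662}{\frac{1}{-60} \left(24 - 60\right)} - \frac{12}{10110} = - \frac{42662}{\left(- \frac{1}{60}\right) \left(-36\right)} - \frac{2}{1685} = - \frac{42662}{\frac{3}{5}} - \frac{2}{1685} = \left(-42662\right) \frac{5}{3} - \frac{2}{1685} = - \frac{213310}{3} - \frac{2}{1685} = - \frac{359427356}{5055}$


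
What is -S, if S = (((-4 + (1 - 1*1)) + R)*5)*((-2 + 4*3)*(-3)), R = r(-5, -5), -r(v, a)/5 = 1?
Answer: -1350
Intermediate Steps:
r(v, a) = -5 (r(v, a) = -5*1 = -5)
R = -5
S = 1350 (S = (((-4 + (1 - 1*1)) - 5)*5)*((-2 + 4*3)*(-3)) = (((-4 + (1 - 1)) - 5)*5)*((-2 + 12)*(-3)) = (((-4 + 0) - 5)*5)*(10*(-3)) = ((-4 - 5)*5)*(-30) = -9*5*(-30) = -45*(-30) = 1350)
-S = -1*1350 = -1350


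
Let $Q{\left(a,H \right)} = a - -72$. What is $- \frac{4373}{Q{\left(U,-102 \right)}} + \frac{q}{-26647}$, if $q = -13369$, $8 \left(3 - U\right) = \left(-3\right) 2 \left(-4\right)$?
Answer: $- \frac{115564763}{1918584} \approx -60.234$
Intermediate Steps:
$U = 0$ ($U = 3 - \frac{\left(-3\right) 2 \left(-4\right)}{8} = 3 - \frac{\left(-6\right) \left(-4\right)}{8} = 3 - 3 = 0$)
$Q{\left(a,H \right)} = 72 + a$ ($Q{\left(a,H \right)} = a + 72 = 72 + a$)
$- \frac{4373}{Q{\left(U,-102 \right)}} + \frac{q}{-26647} = - \frac{4373}{72 + 0} - \frac{13369}{-26647} = - \frac{4373}{72} - - \frac{13369}{26647} = \left(-4373\right) \frac{1}{72} + \frac{13369}{26647} = - \frac{4373}{72} + \frac{13369}{26647} = - \frac{115564763}{1918584}$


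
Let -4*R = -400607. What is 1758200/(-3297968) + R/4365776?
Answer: -1836402524139/3599547385792 ≈ -0.51018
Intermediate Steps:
R = 400607/4 (R = -¼*(-400607) = 400607/4 ≈ 1.0015e+5)
1758200/(-3297968) + R/4365776 = 1758200/(-3297968) + (400607/4)/4365776 = 1758200*(-1/3297968) + (400607/4)*(1/4365776) = -219775/412246 + 400607/17463104 = -1836402524139/3599547385792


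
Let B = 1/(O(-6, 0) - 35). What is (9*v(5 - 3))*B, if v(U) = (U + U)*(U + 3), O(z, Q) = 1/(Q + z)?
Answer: -1080/211 ≈ -5.1185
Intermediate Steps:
v(U) = 2*U*(3 + U) (v(U) = (2*U)*(3 + U) = 2*U*(3 + U))
B = -6/211 (B = 1/(1/(0 - 6) - 35) = 1/(1/(-6) - 35) = 1/(-⅙ - 35) = 1/(-211/6) = -6/211 ≈ -0.028436)
(9*v(5 - 3))*B = (9*(2*(5 - 3)*(3 + (5 - 3))))*(-6/211) = (9*(2*2*(3 + 2)))*(-6/211) = (9*(2*2*5))*(-6/211) = (9*20)*(-6/211) = 180*(-6/211) = -1080/211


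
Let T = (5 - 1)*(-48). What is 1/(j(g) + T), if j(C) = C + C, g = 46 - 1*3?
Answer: -1/106 ≈ -0.0094340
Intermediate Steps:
g = 43 (g = 46 - 3 = 43)
j(C) = 2*C
T = -192 (T = 4*(-48) = -192)
1/(j(g) + T) = 1/(2*43 - 192) = 1/(86 - 192) = 1/(-106) = -1/106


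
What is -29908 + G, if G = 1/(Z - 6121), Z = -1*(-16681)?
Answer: -315828479/10560 ≈ -29908.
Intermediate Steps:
Z = 16681
G = 1/10560 (G = 1/(16681 - 6121) = 1/10560 ≈ 9.4697e-5)
-29908 + G = -29908 + 1/10560 = -315828479/10560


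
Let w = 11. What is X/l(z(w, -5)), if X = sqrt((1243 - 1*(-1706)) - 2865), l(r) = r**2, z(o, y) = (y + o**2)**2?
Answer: sqrt(21)/90531968 ≈ 5.0618e-8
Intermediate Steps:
X = 2*sqrt(21) (X = sqrt((1243 + 1706) - 2865) = sqrt(2949 - 2865) = sqrt(84) = 2*sqrt(21) ≈ 9.1651)
X/l(z(w, -5)) = (2*sqrt(21))/(((-5 + 11**2)**2)**2) = (2*sqrt(21))/(((-5 + 121)**2)**2) = (2*sqrt(21))/((116**2)**2) = (2*sqrt(21))/(13456**2) = (2*sqrt(21))/181063936 = (2*sqrt(21))*(1/181063936) = sqrt(21)/90531968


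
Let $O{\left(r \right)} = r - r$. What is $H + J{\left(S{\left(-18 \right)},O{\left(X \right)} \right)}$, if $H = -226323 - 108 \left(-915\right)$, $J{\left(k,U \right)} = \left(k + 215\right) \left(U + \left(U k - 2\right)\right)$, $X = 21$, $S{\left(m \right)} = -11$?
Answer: $-127911$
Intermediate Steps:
$O{\left(r \right)} = 0$
$J{\left(k,U \right)} = \left(215 + k\right) \left(-2 + U + U k\right)$ ($J{\left(k,U \right)} = \left(215 + k\right) \left(U + \left(-2 + U k\right)\right) = \left(215 + k\right) \left(-2 + U + U k\right)$)
$H = -127503$ ($H = -226323 - -98820 = -226323 + 98820 = -127503$)
$H + J{\left(S{\left(-18 \right)},O{\left(X \right)} \right)} = -127503 + \left(-430 - -22 + 215 \cdot 0 + 0 \left(-11\right)^{2} + 216 \cdot 0 \left(-11\right)\right) = -127503 + \left(-430 + 22 + 0 + 0 \cdot 121 + 0\right) = -127503 + \left(-430 + 22 + 0 + 0 + 0\right) = -127503 - 408 = -127911$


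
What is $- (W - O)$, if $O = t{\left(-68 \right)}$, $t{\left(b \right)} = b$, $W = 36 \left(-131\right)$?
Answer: $4648$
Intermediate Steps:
$W = -4716$
$O = -68$
$- (W - O) = - (-4716 - -68) = - (-4716 + 68) = \left(-1\right) \left(-4648\right) = 4648$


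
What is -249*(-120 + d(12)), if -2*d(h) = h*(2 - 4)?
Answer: 26892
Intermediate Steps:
d(h) = h (d(h) = -h*(2 - 4)/2 = -h*(-2)/2 = -(-1)*h = h)
-249*(-120 + d(12)) = -249*(-120 + 12) = -249*(-108) = 26892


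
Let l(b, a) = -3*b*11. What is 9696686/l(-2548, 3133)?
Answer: 4848343/42042 ≈ 115.32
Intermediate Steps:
l(b, a) = -33*b
9696686/l(-2548, 3133) = 9696686/((-33*(-2548))) = 9696686/84084 = 9696686*(1/84084) = 4848343/42042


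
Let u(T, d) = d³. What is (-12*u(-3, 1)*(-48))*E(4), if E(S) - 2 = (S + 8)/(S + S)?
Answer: 2016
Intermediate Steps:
E(S) = 2 + (8 + S)/(2*S) (E(S) = 2 + (S + 8)/(S + S) = 2 + (8 + S)/((2*S)) = 2 + (8 + S)*(1/(2*S)) = 2 + (8 + S)/(2*S))
(-12*u(-3, 1)*(-48))*E(4) = (-12*1³*(-48))*(5/2 + 4/4) = (-12*1*(-48))*(5/2 + 4*(¼)) = (-12*(-48))*(5/2 + 1) = 576*(7/2) = 2016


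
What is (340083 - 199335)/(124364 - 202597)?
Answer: -140748/78233 ≈ -1.7991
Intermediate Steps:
(340083 - 199335)/(124364 - 202597) = 140748/(-78233) = 140748*(-1/78233) = -140748/78233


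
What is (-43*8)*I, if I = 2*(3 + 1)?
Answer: -2752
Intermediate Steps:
I = 8 (I = 2*4 = 8)
(-43*8)*I = -43*8*8 = -344*8 = -2752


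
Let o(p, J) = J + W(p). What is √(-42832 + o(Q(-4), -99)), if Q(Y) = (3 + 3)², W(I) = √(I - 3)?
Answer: √(-42931 + √33) ≈ 207.18*I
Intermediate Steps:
W(I) = √(-3 + I)
Q(Y) = 36 (Q(Y) = 6² = 36)
o(p, J) = J + √(-3 + p)
√(-42832 + o(Q(-4), -99)) = √(-42832 + (-99 + √(-3 + 36))) = √(-42832 + (-99 + √33)) = √(-42931 + √33)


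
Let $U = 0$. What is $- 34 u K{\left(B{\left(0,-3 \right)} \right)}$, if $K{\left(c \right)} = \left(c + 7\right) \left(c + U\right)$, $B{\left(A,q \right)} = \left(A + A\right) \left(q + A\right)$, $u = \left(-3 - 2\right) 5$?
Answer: $0$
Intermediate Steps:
$u = -25$ ($u = \left(-5\right) 5 = -25$)
$B{\left(A,q \right)} = 2 A \left(A + q\right)$
$K{\left(c \right)} = c \left(7 + c\right)$ ($K{\left(c \right)} = \left(c + 7\right) \left(c + 0\right) = \left(7 + c\right) c = c \left(7 + c\right)$)
$- 34 u K{\left(B{\left(0,-3 \right)} \right)} = \left(-34\right) \left(-25\right) 2 \cdot 0 \left(0 - 3\right) \left(7 + 2 \cdot 0 \left(0 - 3\right)\right) = 850 \cdot 2 \cdot 0 \left(-3\right) \left(7 + 2 \cdot 0 \left(-3\right)\right) = 850 \cdot 0 \left(7 + 0\right) = 850 \cdot 0 \cdot 7 = 850 \cdot 0 = 0$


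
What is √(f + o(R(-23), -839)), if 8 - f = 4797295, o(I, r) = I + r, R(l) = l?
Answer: I*√4798149 ≈ 2190.5*I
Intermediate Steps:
f = -4797287 (f = 8 - 1*4797295 = 8 - 4797295 = -4797287)
√(f + o(R(-23), -839)) = √(-4797287 + (-23 - 839)) = √(-4797287 - 862) = √(-4798149) = I*√4798149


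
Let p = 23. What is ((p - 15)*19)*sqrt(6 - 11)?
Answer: 152*I*sqrt(5) ≈ 339.88*I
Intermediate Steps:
((p - 15)*19)*sqrt(6 - 11) = ((23 - 15)*19)*sqrt(6 - 11) = (8*19)*sqrt(-5) = 152*(I*sqrt(5)) = 152*I*sqrt(5)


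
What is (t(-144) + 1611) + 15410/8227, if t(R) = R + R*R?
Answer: 182679491/8227 ≈ 22205.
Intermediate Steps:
t(R) = R + R²
(t(-144) + 1611) + 15410/8227 = (-144*(1 - 144) + 1611) + 15410/8227 = (-144*(-143) + 1611) + 15410*(1/8227) = (20592 + 1611) + 15410/8227 = 22203 + 15410/8227 = 182679491/8227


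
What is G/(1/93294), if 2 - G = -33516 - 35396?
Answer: 6429262716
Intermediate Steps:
G = 68914 (G = 2 - (-33516 - 35396) = 2 - 1*(-68912) = 2 + 68912 = 68914)
G/(1/93294) = 68914/(1/93294) = 68914*93294 = 6429262716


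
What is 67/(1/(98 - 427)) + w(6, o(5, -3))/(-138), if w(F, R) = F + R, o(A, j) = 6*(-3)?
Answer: -506987/23 ≈ -22043.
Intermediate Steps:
o(A, j) = -18
67/(1/(98 - 427)) + w(6, o(5, -3))/(-138) = 67/(1/(98 - 427)) + (6 - 18)/(-138) = 67/(1/(-329)) - 12*(-1/138) = 67/(-1/329) + 2/23 = 67*(-329) + 2/23 = -22043 + 2/23 = -506987/23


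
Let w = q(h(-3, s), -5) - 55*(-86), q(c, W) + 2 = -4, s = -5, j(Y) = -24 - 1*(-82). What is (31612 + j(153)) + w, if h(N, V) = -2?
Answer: 36394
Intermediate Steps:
j(Y) = 58 (j(Y) = -24 + 82 = 58)
q(c, W) = -6 (q(c, W) = -2 - 4 = -6)
w = 4724 (w = -6 - 55*(-86) = -6 + 4730 = 4724)
(31612 + j(153)) + w = (31612 + 58) + 4724 = 31670 + 4724 = 36394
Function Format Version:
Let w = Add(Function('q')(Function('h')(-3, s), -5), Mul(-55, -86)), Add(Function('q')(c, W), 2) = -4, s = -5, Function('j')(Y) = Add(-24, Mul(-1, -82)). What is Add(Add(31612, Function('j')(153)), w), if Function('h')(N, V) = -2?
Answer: 36394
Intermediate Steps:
Function('j')(Y) = 58 (Function('j')(Y) = Add(-24, 82) = 58)
Function('q')(c, W) = -6 (Function('q')(c, W) = Add(-2, -4) = -6)
w = 4724 (w = Add(-6, Mul(-55, -86)) = Add(-6, 4730) = 4724)
Add(Add(31612, Function('j')(153)), w) = Add(Add(31612, 58), 4724) = Add(31670, 4724) = 36394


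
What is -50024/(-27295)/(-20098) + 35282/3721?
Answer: 744408993666/78509509235 ≈ 9.4818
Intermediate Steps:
-50024/(-27295)/(-20098) + 35282/3721 = -50024*(-1/27295)*(-1/20098) + 35282*(1/3721) = (50024/27295)*(-1/20098) + 35282/3721 = -1924/21099035 + 35282/3721 = 744408993666/78509509235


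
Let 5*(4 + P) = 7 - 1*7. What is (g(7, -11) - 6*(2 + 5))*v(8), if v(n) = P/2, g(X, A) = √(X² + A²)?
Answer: 84 - 2*√170 ≈ 57.923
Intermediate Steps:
g(X, A) = √(A² + X²)
P = -4 (P = -4 + (7 - 1*7)/5 = -4 + (7 - 7)/5 = -4 + (⅕)*0 = -4 + 0 = -4)
v(n) = -2 (v(n) = -4/2 = -4*½ = -2)
(g(7, -11) - 6*(2 + 5))*v(8) = (√((-11)² + 7²) - 6*(2 + 5))*(-2) = (√(121 + 49) - 6*7)*(-2) = (√170 - 42)*(-2) = (-42 + √170)*(-2) = 84 - 2*√170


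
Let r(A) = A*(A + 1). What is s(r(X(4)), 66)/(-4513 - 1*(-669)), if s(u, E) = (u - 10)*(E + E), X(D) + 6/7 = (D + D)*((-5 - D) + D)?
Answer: -2617032/47089 ≈ -55.576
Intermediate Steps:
X(D) = -6/7 - 10*D (X(D) = -6/7 + (D + D)*((-5 - D) + D) = -6/7 + (2*D)*(-5) = -6/7 - 10*D)
r(A) = A*(1 + A)
s(u, E) = 2*E*(-10 + u) (s(u, E) = (-10 + u)*(2*E) = 2*E*(-10 + u))
s(r(X(4)), 66)/(-4513 - 1*(-669)) = (2*66*(-10 + (-6/7 - 10*4)*(1 + (-6/7 - 10*4))))/(-4513 - 1*(-669)) = (2*66*(-10 + (-6/7 - 40)*(1 + (-6/7 - 40))))/(-4513 + 669) = (2*66*(-10 - 286*(1 - 286/7)/7))/(-3844) = (2*66*(-10 - 286/7*(-279/7)))*(-1/3844) = (2*66*(-10 + 79794/49))*(-1/3844) = (2*66*(79304/49))*(-1/3844) = (10468128/49)*(-1/3844) = -2617032/47089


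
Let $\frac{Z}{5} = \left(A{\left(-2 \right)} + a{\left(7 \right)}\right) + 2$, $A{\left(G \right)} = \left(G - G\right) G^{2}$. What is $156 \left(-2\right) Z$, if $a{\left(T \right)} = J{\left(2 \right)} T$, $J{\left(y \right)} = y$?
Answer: $-24960$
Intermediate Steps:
$a{\left(T \right)} = 2 T$
$A{\left(G \right)} = 0$ ($A{\left(G \right)} = 0 G^{2} = 0$)
$Z = 80$ ($Z = 5 \left(\left(0 + 2 \cdot 7\right) + 2\right) = 5 \left(\left(0 + 14\right) + 2\right) = 5 \left(14 + 2\right) = 5 \cdot 16 = 80$)
$156 \left(-2\right) Z = 156 \left(-2\right) 80 = \left(-312\right) 80 = -24960$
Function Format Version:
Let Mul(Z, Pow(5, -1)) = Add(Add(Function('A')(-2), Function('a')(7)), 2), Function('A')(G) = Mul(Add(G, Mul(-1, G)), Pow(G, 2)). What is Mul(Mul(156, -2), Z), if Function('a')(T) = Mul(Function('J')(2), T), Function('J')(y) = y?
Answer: -24960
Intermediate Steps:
Function('a')(T) = Mul(2, T)
Function('A')(G) = 0 (Function('A')(G) = Mul(0, Pow(G, 2)) = 0)
Z = 80 (Z = Mul(5, Add(Add(0, Mul(2, 7)), 2)) = Mul(5, Add(Add(0, 14), 2)) = Mul(5, Add(14, 2)) = Mul(5, 16) = 80)
Mul(Mul(156, -2), Z) = Mul(Mul(156, -2), 80) = Mul(-312, 80) = -24960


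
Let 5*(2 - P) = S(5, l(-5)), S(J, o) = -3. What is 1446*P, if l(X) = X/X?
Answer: 18798/5 ≈ 3759.6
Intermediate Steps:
l(X) = 1
P = 13/5 (P = 2 - 1/5*(-3) = 2 + 3/5 = 13/5 ≈ 2.6000)
1446*P = 1446*(13/5) = 18798/5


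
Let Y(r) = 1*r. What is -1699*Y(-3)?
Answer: 5097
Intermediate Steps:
Y(r) = r
-1699*Y(-3) = -1699*(-3) = 5097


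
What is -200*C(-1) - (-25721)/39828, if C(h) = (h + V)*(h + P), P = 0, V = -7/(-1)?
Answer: 47819321/39828 ≈ 1200.6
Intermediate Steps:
V = 7 (V = -7*(-1) = 7)
C(h) = h*(7 + h) (C(h) = (h + 7)*(h + 0) = (7 + h)*h = h*(7 + h))
-200*C(-1) - (-25721)/39828 = -(-200)*(7 - 1) - (-25721)/39828 = -(-200)*6 - (-25721)/39828 = -200*(-6) - 1*(-25721/39828) = 1200 + 25721/39828 = 47819321/39828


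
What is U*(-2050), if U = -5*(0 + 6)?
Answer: 61500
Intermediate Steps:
U = -30 (U = -5*6 = -30)
U*(-2050) = -30*(-2050) = 61500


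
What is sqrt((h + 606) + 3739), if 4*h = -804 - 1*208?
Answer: 2*sqrt(1023) ≈ 63.969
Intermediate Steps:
h = -253 (h = (-804 - 1*208)/4 = (-804 - 208)/4 = (1/4)*(-1012) = -253)
sqrt((h + 606) + 3739) = sqrt((-253 + 606) + 3739) = sqrt(353 + 3739) = sqrt(4092) = 2*sqrt(1023)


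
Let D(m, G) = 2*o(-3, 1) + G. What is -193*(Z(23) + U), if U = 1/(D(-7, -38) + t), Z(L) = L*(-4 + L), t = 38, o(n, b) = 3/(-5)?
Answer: -505081/6 ≈ -84180.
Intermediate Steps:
o(n, b) = -⅗ (o(n, b) = 3*(-⅕) = -⅗)
D(m, G) = -6/5 + G (D(m, G) = 2*(-⅗) + G = -6/5 + G)
U = -⅚ (U = 1/((-6/5 - 38) + 38) = 1/(-196/5 + 38) = 1/(-6/5) = -⅚ ≈ -0.83333)
-193*(Z(23) + U) = -193*(23*(-4 + 23) - ⅚) = -193*(23*19 - ⅚) = -193*(437 - ⅚) = -193*2617/6 = -505081/6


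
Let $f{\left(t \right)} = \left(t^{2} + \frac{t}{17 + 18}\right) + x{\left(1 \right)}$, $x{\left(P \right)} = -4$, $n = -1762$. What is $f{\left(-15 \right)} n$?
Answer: $- \frac{2720528}{7} \approx -3.8865 \cdot 10^{5}$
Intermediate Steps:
$f{\left(t \right)} = -4 + t^{2} + \frac{t}{35}$ ($f{\left(t \right)} = \left(t^{2} + \frac{t}{17 + 18}\right) - 4 = \left(t^{2} + \frac{t}{35}\right) - 4 = -4 + t^{2} + \frac{t}{35}$)
$f{\left(-15 \right)} n = \left(-4 + \left(-15\right)^{2} + \frac{1}{35} \left(-15\right)\right) \left(-1762\right) = \left(-4 + 225 - \frac{3}{7}\right) \left(-1762\right) = \frac{1544}{7} \left(-1762\right) = - \frac{2720528}{7}$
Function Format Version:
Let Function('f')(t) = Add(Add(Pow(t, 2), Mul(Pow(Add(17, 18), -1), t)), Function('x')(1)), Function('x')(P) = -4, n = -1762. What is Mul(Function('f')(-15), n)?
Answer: Rational(-2720528, 7) ≈ -3.8865e+5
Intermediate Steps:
Function('f')(t) = Add(-4, Pow(t, 2), Mul(Rational(1, 35), t)) (Function('f')(t) = Add(Add(Pow(t, 2), Mul(Pow(Add(17, 18), -1), t)), -4) = Add(Add(Pow(t, 2), Mul(Pow(35, -1), t)), -4) = Add(Add(Pow(t, 2), Mul(Rational(1, 35), t)), -4) = Add(-4, Pow(t, 2), Mul(Rational(1, 35), t)))
Mul(Function('f')(-15), n) = Mul(Add(-4, Pow(-15, 2), Mul(Rational(1, 35), -15)), -1762) = Mul(Add(-4, 225, Rational(-3, 7)), -1762) = Mul(Rational(1544, 7), -1762) = Rational(-2720528, 7)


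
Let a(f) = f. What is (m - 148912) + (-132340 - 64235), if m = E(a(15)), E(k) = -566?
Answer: -346053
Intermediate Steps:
m = -566
(m - 148912) + (-132340 - 64235) = (-566 - 148912) + (-132340 - 64235) = -149478 - 196575 = -346053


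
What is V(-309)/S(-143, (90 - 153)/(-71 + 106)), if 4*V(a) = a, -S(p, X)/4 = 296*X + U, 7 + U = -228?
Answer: -1545/61424 ≈ -0.025153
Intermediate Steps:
U = -235 (U = -7 - 228 = -235)
S(p, X) = 940 - 1184*X (S(p, X) = -4*(296*X - 235) = -4*(-235 + 296*X) = 940 - 1184*X)
V(a) = a/4
V(-309)/S(-143, (90 - 153)/(-71 + 106)) = ((¼)*(-309))/(940 - 1184*(90 - 153)/(-71 + 106)) = -309/(4*(940 - (-74592)/35)) = -309/(4*(940 - 1184*(-9/5))) = -309/(4*(940 + 10656/5)) = -309/(4*15356/5) = -309/4*5/15356 = -1545/61424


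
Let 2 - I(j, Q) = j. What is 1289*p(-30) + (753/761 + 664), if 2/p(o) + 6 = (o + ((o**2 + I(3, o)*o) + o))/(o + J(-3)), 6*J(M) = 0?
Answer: 15750137/26635 ≈ 591.33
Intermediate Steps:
I(j, Q) = 2 - j
J(M) = 0 (J(M) = (1/6)*0 = 0)
p(o) = 2/(-6 + (o + o**2)/o) (p(o) = 2/(-6 + (o + ((o**2 + (2 - 1*3)*o) + o))/(o + 0)) = 2/(-6 + (o + ((o**2 + (2 - 3)*o) + o))/o) = 2/(-6 + (o + ((o**2 - o) + o))/o) = 2/(-6 + (o + o**2)/o))
1289*p(-30) + (753/761 + 664) = 1289*(2/(-5 - 30)) + (753/761 + 664) = 1289*(2/(-35)) + (753*(1/761) + 664) = 1289*(2*(-1/35)) + (753/761 + 664) = 1289*(-2/35) + 506057/761 = -2578/35 + 506057/761 = 15750137/26635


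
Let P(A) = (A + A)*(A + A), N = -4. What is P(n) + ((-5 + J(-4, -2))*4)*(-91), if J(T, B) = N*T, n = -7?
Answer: -3808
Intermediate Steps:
J(T, B) = -4*T
P(A) = 4*A**2 (P(A) = (2*A)*(2*A) = 4*A**2)
P(n) + ((-5 + J(-4, -2))*4)*(-91) = 4*(-7)**2 + ((-5 - 4*(-4))*4)*(-91) = 4*49 + ((-5 + 16)*4)*(-91) = 196 + (11*4)*(-91) = 196 + 44*(-91) = 196 - 4004 = -3808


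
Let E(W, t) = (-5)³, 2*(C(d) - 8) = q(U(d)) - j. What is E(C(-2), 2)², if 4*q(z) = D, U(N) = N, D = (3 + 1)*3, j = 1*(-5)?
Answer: 15625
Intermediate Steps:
j = -5
D = 12 (D = 4*3 = 12)
q(z) = 3 (q(z) = (¼)*12 = 3)
C(d) = 12 (C(d) = 8 + (3 - 1*(-5))/2 = 8 + (3 + 5)/2 = 8 + (½)*8 = 8 + 4 = 12)
E(W, t) = -125
E(C(-2), 2)² = (-125)² = 15625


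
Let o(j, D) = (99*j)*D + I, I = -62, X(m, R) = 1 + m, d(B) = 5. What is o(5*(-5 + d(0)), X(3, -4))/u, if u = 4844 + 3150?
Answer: -31/3997 ≈ -0.0077558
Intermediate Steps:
o(j, D) = -62 + 99*D*j (o(j, D) = (99*j)*D - 62 = 99*D*j - 62 = -62 + 99*D*j)
u = 7994
o(5*(-5 + d(0)), X(3, -4))/u = (-62 + 99*(1 + 3)*(5*(-5 + 5)))/7994 = (-62 + 99*4*(5*0))*(1/7994) = (-62 + 99*4*0)*(1/7994) = (-62 + 0)*(1/7994) = -62*1/7994 = -31/3997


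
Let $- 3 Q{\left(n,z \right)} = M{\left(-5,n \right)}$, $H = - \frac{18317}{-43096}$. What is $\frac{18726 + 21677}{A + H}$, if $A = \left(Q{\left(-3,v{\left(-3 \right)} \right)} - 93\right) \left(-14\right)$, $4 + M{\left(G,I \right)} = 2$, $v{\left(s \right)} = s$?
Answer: $\frac{5223623064}{167181239} \approx 31.245$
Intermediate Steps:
$M{\left(G,I \right)} = -2$ ($M{\left(G,I \right)} = -4 + 2 = -2$)
$H = \frac{18317}{43096}$ ($H = \left(-18317\right) \left(- \frac{1}{43096}\right) = \frac{18317}{43096} \approx 0.42503$)
$Q{\left(n,z \right)} = \frac{2}{3}$ ($Q{\left(n,z \right)} = \left(- \frac{1}{3}\right) \left(-2\right) = \frac{2}{3}$)
$A = \frac{3878}{3}$ ($A = \left(\frac{2}{3} - 93\right) \left(-14\right) = \left(- \frac{277}{3}\right) \left(-14\right) = \frac{3878}{3} \approx 1292.7$)
$\frac{18726 + 21677}{A + H} = \frac{18726 + 21677}{\frac{3878}{3} + \frac{18317}{43096}} = \frac{40403}{\frac{167181239}{129288}} = 40403 \cdot \frac{129288}{167181239} = \frac{5223623064}{167181239}$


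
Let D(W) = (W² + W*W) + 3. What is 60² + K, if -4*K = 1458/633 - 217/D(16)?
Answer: 1564571497/434660 ≈ 3599.5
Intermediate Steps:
D(W) = 3 + 2*W² (D(W) = (W² + W²) + 3 = 2*W² + 3 = 3 + 2*W²)
K = -204503/434660 (K = -(1458/633 - 217/(3 + 2*16²))/4 = -(1458*(1/633) - 217/(3 + 2*256))/4 = -(486/211 - 217/(3 + 512))/4 = -(486/211 - 217/515)/4 = -¼*204503/108665 = -204503/434660 ≈ -0.47049)
60² + K = 60² - 204503/434660 = 3600 - 204503/434660 = 1564571497/434660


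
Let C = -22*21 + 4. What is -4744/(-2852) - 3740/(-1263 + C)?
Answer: 4707726/1227073 ≈ 3.8365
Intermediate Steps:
C = -458 (C = -462 + 4 = -458)
-4744/(-2852) - 3740/(-1263 + C) = -4744/(-2852) - 3740/(-1263 - 458) = -4744*(-1/2852) - 3740/(-1721) = 1186/713 - 3740*(-1/1721) = 1186/713 + 3740/1721 = 4707726/1227073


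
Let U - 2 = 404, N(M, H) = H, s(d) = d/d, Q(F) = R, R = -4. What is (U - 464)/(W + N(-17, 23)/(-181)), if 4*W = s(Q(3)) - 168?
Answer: 41992/30319 ≈ 1.3850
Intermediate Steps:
Q(F) = -4
s(d) = 1
U = 406 (U = 2 + 404 = 406)
W = -167/4 (W = (1 - 168)/4 = (¼)*(-167) = -167/4 ≈ -41.750)
(U - 464)/(W + N(-17, 23)/(-181)) = (406 - 464)/(-167/4 + 23/(-181)) = -58/(-167/4 + 23*(-1/181)) = -58/(-167/4 - 23/181) = -58/(-30319/724) = -58*(-724/30319) = 41992/30319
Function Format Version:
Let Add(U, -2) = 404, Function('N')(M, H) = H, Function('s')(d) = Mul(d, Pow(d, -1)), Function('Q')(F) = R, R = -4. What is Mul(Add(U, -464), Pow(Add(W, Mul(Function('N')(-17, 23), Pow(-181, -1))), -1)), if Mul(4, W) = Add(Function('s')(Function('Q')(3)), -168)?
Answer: Rational(41992, 30319) ≈ 1.3850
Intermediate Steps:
Function('Q')(F) = -4
Function('s')(d) = 1
U = 406 (U = Add(2, 404) = 406)
W = Rational(-167, 4) (W = Mul(Rational(1, 4), Add(1, -168)) = Mul(Rational(1, 4), -167) = Rational(-167, 4) ≈ -41.750)
Mul(Add(U, -464), Pow(Add(W, Mul(Function('N')(-17, 23), Pow(-181, -1))), -1)) = Mul(Add(406, -464), Pow(Add(Rational(-167, 4), Mul(23, Pow(-181, -1))), -1)) = Mul(-58, Pow(Add(Rational(-167, 4), Mul(23, Rational(-1, 181))), -1)) = Mul(-58, Pow(Add(Rational(-167, 4), Rational(-23, 181)), -1)) = Mul(-58, Pow(Rational(-30319, 724), -1)) = Mul(-58, Rational(-724, 30319)) = Rational(41992, 30319)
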